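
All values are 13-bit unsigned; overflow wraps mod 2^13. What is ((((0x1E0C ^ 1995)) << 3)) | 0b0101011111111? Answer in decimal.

0x1E0C = 1111000001100
1995 = 0011111001011
→ ^ → 1100111000111 = 6599
→ << 3 (mod 2^13) → 0111000111000 = 3640
0b0101011111111 = 0101011111111
→ | → 0111011111111 = 3839

3839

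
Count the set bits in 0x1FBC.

0x1FBC = 1111110111100
Count the 1s: 1 + 1 + 1 + 1 + 1 + 1 + 1 + 1 + 1 + 1 = 10

10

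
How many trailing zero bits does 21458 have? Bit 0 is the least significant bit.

21458 = 101001111010010
Trailing zeros: 1, so the lowest set bit is bit 1 (value 2).

1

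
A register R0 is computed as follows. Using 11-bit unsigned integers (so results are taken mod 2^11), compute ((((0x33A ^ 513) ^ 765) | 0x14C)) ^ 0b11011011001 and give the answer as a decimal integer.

0x33A = 01100111010
513 = 01000000001
→ ^ → 00100111011 = 315
765 = 01011111101
→ ^ → 01111000110 = 966
0x14C = 00101001100
→ | → 01111001110 = 974
0b11011011001 = 11011011001
→ ^ → 10100010111 = 1303

1303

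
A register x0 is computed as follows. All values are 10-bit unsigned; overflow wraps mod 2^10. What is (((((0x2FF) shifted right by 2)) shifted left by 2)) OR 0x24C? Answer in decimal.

764

0x2FF = 1011111111
→ shifted right by 2 → 0010111111 = 191
→ shifted left by 2 (mod 2^10) → 1011111100 = 764
0x24C = 1001001100
→ OR → 1011111100 = 764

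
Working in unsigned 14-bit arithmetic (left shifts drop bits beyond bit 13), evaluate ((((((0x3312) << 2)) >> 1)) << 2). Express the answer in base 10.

0x3312 = 11001100010010
→ << 2 (mod 2^14) → 00110001001000 = 3144
→ >> 1 → 00011000100100 = 1572
→ << 2 (mod 2^14) → 01100010010000 = 6288

6288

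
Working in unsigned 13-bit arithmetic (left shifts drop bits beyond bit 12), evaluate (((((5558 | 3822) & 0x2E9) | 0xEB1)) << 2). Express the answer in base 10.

7140

5558 = 1010110110110
3822 = 0111011101110
→ | → 1111111111110 = 8190
0x2E9 = 0001011101001
→ & → 0001011101000 = 744
0xEB1 = 0111010110001
→ | → 0111011111001 = 3833
→ << 2 (mod 2^13) → 1101111100100 = 7140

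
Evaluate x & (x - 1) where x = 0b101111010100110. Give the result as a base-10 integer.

24228

x = 101111010100110 = 24230
x - 1 = 101111010100101
AND   = 101111010100100 = 24228
(x & (x - 1) clears the lowest set bit of x.)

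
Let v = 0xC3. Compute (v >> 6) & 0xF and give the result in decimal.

v = 000011000011
Shift right by 6: 000011
Mask low 4 bits: 0011 = 3

3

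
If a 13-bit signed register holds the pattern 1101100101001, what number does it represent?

-1239

pattern = 1101100101001 (MSB is 1 ⇒ negative)
Invert: 0010011010110, add 1 → 0010011010111 = 1239, so the value is -1239.
(Equivalently: 6953 - 2^13 = 6953 - 8192 = -1239.)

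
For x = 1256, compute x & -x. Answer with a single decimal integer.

8

x = 10011101000 = 1256
-x (two's complement) = …01100011000
AND   = 00000001000 = 8
(x & -x isolates the lowest set bit of x.)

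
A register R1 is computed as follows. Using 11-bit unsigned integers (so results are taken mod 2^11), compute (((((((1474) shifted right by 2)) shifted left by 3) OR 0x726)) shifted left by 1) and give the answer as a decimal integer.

1474 = 10111000010
→ shifted right by 2 → 00101110000 = 368
→ shifted left by 3 (mod 2^11) → 01110000000 = 896
0x726 = 11100100110
→ OR → 11110100110 = 1958
→ shifted left by 1 (mod 2^11) → 11101001100 = 1868

1868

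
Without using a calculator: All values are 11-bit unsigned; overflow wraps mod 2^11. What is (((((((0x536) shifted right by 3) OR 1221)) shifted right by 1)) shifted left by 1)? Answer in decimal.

1254

0x536 = 10100110110
→ shifted right by 3 → 00010100110 = 166
1221 = 10011000101
→ OR → 10011100111 = 1255
→ shifted right by 1 → 01001110011 = 627
→ shifted left by 1 (mod 2^11) → 10011100110 = 1254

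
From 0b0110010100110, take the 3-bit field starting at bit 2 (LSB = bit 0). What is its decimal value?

1

v = 0110010100110
Shift right by 2: 01100101001
Mask low 3 bits: 001 = 1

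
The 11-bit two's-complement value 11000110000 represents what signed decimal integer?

pattern = 11000110000 (MSB is 1 ⇒ negative)
Invert: 00111001111, add 1 → 00111010000 = 464, so the value is -464.
(Equivalently: 1584 - 2^11 = 1584 - 2048 = -464.)

-464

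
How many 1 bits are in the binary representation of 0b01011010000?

4

n = 1011010000
Count the 1s: 1 + 1 + 1 + 1 = 4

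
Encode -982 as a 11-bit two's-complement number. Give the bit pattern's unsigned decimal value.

982 in 11 bits: 01111010110
Invert: 10000101001
Add 1:  10000101010 = 1066
(Check: 2^11 - 982 = 2048 - 982 = 1066.)

1066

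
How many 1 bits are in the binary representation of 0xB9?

5

0xB9 = 10111001
Count the 1s: 1 + 1 + 1 + 1 + 1 = 5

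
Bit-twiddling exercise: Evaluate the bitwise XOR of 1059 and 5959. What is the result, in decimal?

4964

1059 = 0010000100011
5959 = 1011101000111
XOR → 1001101100100 = 4964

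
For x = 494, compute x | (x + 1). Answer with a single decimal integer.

495

x = 111101110 = 494
x + 1 = 111101111
OR    = 111101111 = 495
(x | (x + 1) sets the lowest cleared bit.)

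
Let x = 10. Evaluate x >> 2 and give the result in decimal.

2

10 = 1010
shift right by 2 → 0010 = 2
(equivalently, floor(10 / 4))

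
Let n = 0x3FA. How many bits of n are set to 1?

8

0x3FA = 1111111010
Count the 1s: 1 + 1 + 1 + 1 + 1 + 1 + 1 + 1 = 8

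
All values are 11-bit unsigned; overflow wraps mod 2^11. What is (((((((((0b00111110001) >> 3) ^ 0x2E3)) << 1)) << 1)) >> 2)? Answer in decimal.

0b00111110001 = 00111110001
→ >> 3 → 00000111110 = 62
0x2E3 = 01011100011
→ ^ → 01011011101 = 733
→ << 1 (mod 2^11) → 10110111010 = 1466
→ << 1 (mod 2^11) → 01101110100 = 884
→ >> 2 → 00011011101 = 221

221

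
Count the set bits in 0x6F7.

9

0x6F7 = 11011110111
Count the 1s: 1 + 1 + 1 + 1 + 1 + 1 + 1 + 1 + 1 = 9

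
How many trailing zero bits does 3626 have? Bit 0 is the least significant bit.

1

3626 = 111000101010
Trailing zeros: 1, so the lowest set bit is bit 1 (value 2).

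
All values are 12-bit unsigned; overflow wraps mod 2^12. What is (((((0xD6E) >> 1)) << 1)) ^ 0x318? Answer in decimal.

3702

0xD6E = 110101101110
→ >> 1 → 011010110111 = 1719
→ << 1 (mod 2^12) → 110101101110 = 3438
0x318 = 001100011000
→ ^ → 111001110110 = 3702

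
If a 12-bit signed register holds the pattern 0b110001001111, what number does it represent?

pattern = 110001001111 (MSB is 1 ⇒ negative)
Invert: 001110110000, add 1 → 001110110001 = 945, so the value is -945.
(Equivalently: 3151 - 2^12 = 3151 - 4096 = -945.)

-945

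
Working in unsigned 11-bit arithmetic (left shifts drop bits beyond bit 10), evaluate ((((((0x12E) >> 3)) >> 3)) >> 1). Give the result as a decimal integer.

2

0x12E = 00100101110
→ >> 3 → 00000100101 = 37
→ >> 3 → 00000000100 = 4
→ >> 1 → 00000000010 = 2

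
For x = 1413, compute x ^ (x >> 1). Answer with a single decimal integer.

1863

x = 10110000101 = 1413
x>>1 = 01011000010
XOR  = 11101000111 = 1863
(x ^ (x >> 1) gives the standard binary-reflected Gray code of x.)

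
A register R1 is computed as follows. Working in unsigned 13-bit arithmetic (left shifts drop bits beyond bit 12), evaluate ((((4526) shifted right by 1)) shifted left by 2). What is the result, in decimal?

4526 = 1000110101110
→ shifted right by 1 → 0100011010111 = 2263
→ shifted left by 2 (mod 2^13) → 0001101011100 = 860

860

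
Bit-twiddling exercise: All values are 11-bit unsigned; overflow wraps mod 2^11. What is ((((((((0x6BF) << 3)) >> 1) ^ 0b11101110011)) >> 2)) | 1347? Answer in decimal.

0x6BF = 11010111111
→ << 3 (mod 2^11) → 10111111000 = 1528
→ >> 1 → 01011111100 = 764
0b11101110011 = 11101110011
→ ^ → 10110001111 = 1423
→ >> 2 → 00101100011 = 355
1347 = 10101000011
→ | → 10101100011 = 1379

1379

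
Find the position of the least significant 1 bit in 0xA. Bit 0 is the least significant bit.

1

0xA = 1010
Trailing zeros: 1, so the lowest set bit is bit 1 (value 2).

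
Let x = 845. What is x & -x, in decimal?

x = 1101001101 = 845
-x (two's complement) = …0010110011
AND   = 0000000001 = 1
(x & -x isolates the lowest set bit of x.)

1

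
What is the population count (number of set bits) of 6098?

6098 = 1011111010010
Count the 1s: 1 + 1 + 1 + 1 + 1 + 1 + 1 + 1 = 8

8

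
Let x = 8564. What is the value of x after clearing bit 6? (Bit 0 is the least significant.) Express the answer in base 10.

x = 10000101110100
bit 6 is currently 1; clear it via x & ~(1 << 6) = x & ~64
→ 10000100110100 = 8500

8500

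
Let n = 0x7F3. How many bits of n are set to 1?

0x7F3 = 11111110011
Count the 1s: 1 + 1 + 1 + 1 + 1 + 1 + 1 + 1 + 1 = 9

9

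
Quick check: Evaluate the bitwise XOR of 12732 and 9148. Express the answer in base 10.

4608

12732 = 11000110111100
9148 = 10001110111100
XOR → 01001000000000 = 4608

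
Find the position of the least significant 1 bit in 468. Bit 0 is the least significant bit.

468 = 111010100
Trailing zeros: 2, so the lowest set bit is bit 2 (value 4).

2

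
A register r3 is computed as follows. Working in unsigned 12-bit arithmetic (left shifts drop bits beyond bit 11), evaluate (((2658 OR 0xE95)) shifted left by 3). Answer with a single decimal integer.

1976

2658 = 101001100010
0xE95 = 111010010101
→ OR → 111011110111 = 3831
→ shifted left by 3 (mod 2^12) → 011110111000 = 1976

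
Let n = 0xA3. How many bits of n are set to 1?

4

0xA3 = 10100011
Count the 1s: 1 + 1 + 1 + 1 = 4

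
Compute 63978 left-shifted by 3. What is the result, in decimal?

511824

63978 = 0001111100111101010
shift left by 3 → 1111100111101010000 = 511824
(equivalently, 63978 × 2^3 = 63978 × 8)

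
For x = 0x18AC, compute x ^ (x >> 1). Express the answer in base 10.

5370

x = 1100010101100 = 6316
x>>1 = 0110001010110
XOR  = 1010011111010 = 5370
(x ^ (x >> 1) gives the standard binary-reflected Gray code of x.)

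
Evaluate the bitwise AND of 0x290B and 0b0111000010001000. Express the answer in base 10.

0x290B = 010100100001011
b = 111000010001000
AND → 010000000001000 = 8200

8200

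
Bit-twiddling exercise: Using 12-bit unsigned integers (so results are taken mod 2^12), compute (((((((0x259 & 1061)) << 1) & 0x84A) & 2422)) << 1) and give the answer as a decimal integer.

4

0x259 = 001001011001
1061 = 010000100101
→ & → 000000000001 = 1
→ << 1 (mod 2^12) → 000000000010 = 2
0x84A = 100001001010
→ & → 000000000010 = 2
2422 = 100101110110
→ & → 000000000010 = 2
→ << 1 (mod 2^12) → 000000000100 = 4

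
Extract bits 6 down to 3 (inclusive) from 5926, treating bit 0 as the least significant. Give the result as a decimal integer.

v = 001011100100110
Shift right by 3: 001011100100
Mask low 4 bits: 0100 = 4

4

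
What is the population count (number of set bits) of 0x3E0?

5

0x3E0 = 1111100000
Count the 1s: 1 + 1 + 1 + 1 + 1 = 5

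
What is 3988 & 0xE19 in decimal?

3988 = 111110010100
0xE19 = 111000011001
AND → 111000010000 = 3600

3600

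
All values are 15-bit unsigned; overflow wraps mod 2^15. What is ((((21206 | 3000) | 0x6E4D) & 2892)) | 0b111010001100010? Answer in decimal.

21206 = 101001011010110
3000 = 000101110111000
→ | → 101101111111110 = 23550
0x6E4D = 110111001001101
→ | → 111111111111111 = 32767
2892 = 000101101001100
→ & → 000101101001100 = 2892
0b111010001100010 = 111010001100010
→ | → 111111101101110 = 32622

32622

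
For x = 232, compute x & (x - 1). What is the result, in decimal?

x = 11101000 = 232
x - 1 = 11100111
AND   = 11100000 = 224
(x & (x - 1) clears the lowest set bit of x.)

224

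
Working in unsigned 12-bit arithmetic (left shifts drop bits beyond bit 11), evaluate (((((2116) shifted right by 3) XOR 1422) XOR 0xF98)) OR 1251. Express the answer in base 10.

4095

2116 = 100001000100
→ shifted right by 3 → 000100001000 = 264
1422 = 010110001110
→ XOR → 010010000110 = 1158
0xF98 = 111110011000
→ XOR → 101100011110 = 2846
1251 = 010011100011
→ OR → 111111111111 = 4095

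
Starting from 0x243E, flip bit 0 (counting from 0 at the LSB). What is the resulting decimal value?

x = 10010000111110
bit 0 is currently 0; toggle it via x ^ (1 << 0) = x ^ 1
→ 10010000111111 = 9279

9279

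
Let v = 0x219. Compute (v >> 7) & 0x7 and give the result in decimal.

v = 01000011001
Shift right by 7: 0100
Mask low 3 bits: 100 = 4

4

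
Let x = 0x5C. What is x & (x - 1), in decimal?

x = 1011100 = 92
x - 1 = 1011011
AND   = 1011000 = 88
(x & (x - 1) clears the lowest set bit of x.)

88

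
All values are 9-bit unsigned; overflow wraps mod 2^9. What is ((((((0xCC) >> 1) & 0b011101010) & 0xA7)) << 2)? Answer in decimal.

136

0xCC = 011001100
→ >> 1 → 001100110 = 102
0b011101010 = 011101010
→ & → 001100010 = 98
0xA7 = 010100111
→ & → 000100010 = 34
→ << 2 (mod 2^9) → 010001000 = 136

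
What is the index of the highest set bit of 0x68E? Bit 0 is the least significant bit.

10

0x68E = 11010001110
The topmost 1 is at position 10 (since 2^10 = 1024 ≤ 1678 < 2048).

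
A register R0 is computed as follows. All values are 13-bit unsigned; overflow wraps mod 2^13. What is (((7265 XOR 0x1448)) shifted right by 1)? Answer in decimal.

1044

7265 = 1110001100001
0x1448 = 1010001001000
→ XOR → 0100000101001 = 2089
→ shifted right by 1 → 0010000010100 = 1044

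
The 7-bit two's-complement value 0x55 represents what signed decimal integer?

pattern = 1010101 (MSB is 1 ⇒ negative)
Invert: 0101010, add 1 → 0101011 = 43, so the value is -43.
(Equivalently: 85 - 2^7 = 85 - 128 = -43.)

-43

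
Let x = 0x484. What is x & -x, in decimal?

4

x = 10010000100 = 1156
-x (two's complement) = …01101111100
AND   = 00000000100 = 4
(x & -x isolates the lowest set bit of x.)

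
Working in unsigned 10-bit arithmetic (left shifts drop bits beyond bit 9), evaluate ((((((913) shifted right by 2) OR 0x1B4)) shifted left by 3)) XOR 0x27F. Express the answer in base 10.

913 = 1110010001
→ shifted right by 2 → 0011100100 = 228
0x1B4 = 0110110100
→ OR → 0111110100 = 500
→ shifted left by 3 (mod 2^10) → 1110100000 = 928
0x27F = 1001111111
→ XOR → 0111011111 = 479

479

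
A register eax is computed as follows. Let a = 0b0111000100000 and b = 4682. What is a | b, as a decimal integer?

a = 0111000100000
4682 = 1001001001010
 OR → 1111001101010 = 7786

7786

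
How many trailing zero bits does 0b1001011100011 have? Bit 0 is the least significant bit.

0

0b1001011100011 = 1001011100011
Trailing zeros: 0, so the lowest set bit is bit 0 (value 1).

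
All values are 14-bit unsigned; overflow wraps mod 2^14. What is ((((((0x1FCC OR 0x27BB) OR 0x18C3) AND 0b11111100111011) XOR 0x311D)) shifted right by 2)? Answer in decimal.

905

0x1FCC = 01111111001100
0x27BB = 10011110111011
→ OR → 11111111111111 = 16383
0x18C3 = 01100011000011
→ OR → 11111111111111 = 16383
0b11111100111011 = 11111100111011
→ AND → 11111100111011 = 16187
0x311D = 11000100011101
→ XOR → 00111000100110 = 3622
→ shifted right by 2 → 00001110001001 = 905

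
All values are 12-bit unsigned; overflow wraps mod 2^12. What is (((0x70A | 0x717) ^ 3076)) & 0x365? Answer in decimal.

0x70A = 011100001010
0x717 = 011100010111
→ | → 011100011111 = 1823
3076 = 110000000100
→ ^ → 101100011011 = 2843
0x365 = 001101100101
→ & → 001100000001 = 769

769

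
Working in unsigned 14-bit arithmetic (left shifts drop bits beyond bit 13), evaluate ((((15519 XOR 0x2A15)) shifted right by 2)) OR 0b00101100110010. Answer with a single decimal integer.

4018

15519 = 11110010011111
0x2A15 = 10101000010101
→ XOR → 01011010001010 = 5770
→ shifted right by 2 → 00010110100010 = 1442
0b00101100110010 = 00101100110010
→ OR → 00111110110010 = 4018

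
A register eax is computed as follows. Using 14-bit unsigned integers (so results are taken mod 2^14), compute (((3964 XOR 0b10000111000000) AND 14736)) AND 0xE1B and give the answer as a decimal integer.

3964 = 00111101111100
0b10000111000000 = 10000111000000
→ XOR → 10111010111100 = 11964
14736 = 11100110010000
→ AND → 10100010010000 = 10384
0xE1B = 00111000011011
→ AND → 00100000010000 = 2064

2064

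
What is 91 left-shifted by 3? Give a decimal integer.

728

91 = 0001011011
shift left by 3 → 1011011000 = 728
(equivalently, 91 × 2^3 = 91 × 8)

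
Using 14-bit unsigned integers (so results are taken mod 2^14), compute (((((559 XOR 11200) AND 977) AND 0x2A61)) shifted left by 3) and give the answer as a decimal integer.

520

559 = 00001000101111
11200 = 10101111000000
→ XOR → 10100111101111 = 10735
977 = 00001111010001
→ AND → 00000111000001 = 449
0x2A61 = 10101001100001
→ AND → 00000001000001 = 65
→ shifted left by 3 (mod 2^14) → 00001000001000 = 520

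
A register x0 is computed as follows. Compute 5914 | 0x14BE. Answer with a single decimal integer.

5914 = 1011100011010
0x14BE = 1010010111110
 OR → 1011110111110 = 6078

6078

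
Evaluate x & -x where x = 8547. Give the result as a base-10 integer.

x = 10000101100011 = 8547
-x (two's complement) = …01111010011101
AND   = 00000000000001 = 1
(x & -x isolates the lowest set bit of x.)

1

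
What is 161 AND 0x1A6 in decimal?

161 = 010100001
0x1A6 = 110100110
AND → 010100000 = 160

160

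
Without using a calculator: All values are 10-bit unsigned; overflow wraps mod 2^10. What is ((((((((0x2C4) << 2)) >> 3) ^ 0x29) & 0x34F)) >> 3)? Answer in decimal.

9

0x2C4 = 1011000100
→ << 2 (mod 2^10) → 1100010000 = 784
→ >> 3 → 0001100010 = 98
0x29 = 0000101001
→ ^ → 0001001011 = 75
0x34F = 1101001111
→ & → 0001001011 = 75
→ >> 3 → 0000001001 = 9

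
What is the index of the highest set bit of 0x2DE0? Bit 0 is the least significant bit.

0x2DE0 = 10110111100000
The topmost 1 is at position 13 (since 2^13 = 8192 ≤ 11744 < 16384).

13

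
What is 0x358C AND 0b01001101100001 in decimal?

4352

0x358C = 11010110001100
b = 01001101100001
AND → 01000100000000 = 4352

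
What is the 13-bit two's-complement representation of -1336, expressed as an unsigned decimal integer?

1336 in 13 bits: 0010100111000
Invert: 1101011000111
Add 1:  1101011001000 = 6856
(Check: 2^13 - 1336 = 8192 - 1336 = 6856.)

6856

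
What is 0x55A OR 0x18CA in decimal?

0x55A = 0010101011010
0x18CA = 1100011001010
 OR → 1110111011010 = 7642

7642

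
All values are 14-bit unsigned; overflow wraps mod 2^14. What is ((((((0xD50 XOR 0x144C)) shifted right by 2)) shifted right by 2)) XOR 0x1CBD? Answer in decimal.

0xD50 = 00110101010000
0x144C = 01010001001100
→ XOR → 01100100011100 = 6428
→ shifted right by 2 → 00011001000111 = 1607
→ shifted right by 2 → 00000110010001 = 401
0x1CBD = 01110010111101
→ XOR → 01110100101100 = 7468

7468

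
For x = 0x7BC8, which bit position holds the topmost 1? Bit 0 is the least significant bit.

0x7BC8 = 111101111001000
The topmost 1 is at position 14 (since 2^14 = 16384 ≤ 31688 < 32768).

14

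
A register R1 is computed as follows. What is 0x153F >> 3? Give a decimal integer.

0x153F = 1010100111111
shift right by 3 → 0001010100111 = 679
(equivalently, floor(5439 / 8))

679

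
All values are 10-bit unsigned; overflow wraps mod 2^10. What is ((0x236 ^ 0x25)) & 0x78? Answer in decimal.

16

0x236 = 1000110110
0x25 = 0000100101
→ ^ → 1000010011 = 531
0x78 = 0001111000
→ & → 0000010000 = 16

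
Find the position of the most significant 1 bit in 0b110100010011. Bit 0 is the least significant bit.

11

0b110100010011 = 110100010011
The topmost 1 is at position 11 (since 2^11 = 2048 ≤ 3347 < 4096).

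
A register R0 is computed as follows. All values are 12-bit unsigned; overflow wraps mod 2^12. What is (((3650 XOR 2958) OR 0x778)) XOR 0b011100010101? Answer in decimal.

3650 = 111001000010
2958 = 101110001110
→ XOR → 010111001100 = 1484
0x778 = 011101111000
→ OR → 011111111100 = 2044
0b011100010101 = 011100010101
→ XOR → 000011101001 = 233

233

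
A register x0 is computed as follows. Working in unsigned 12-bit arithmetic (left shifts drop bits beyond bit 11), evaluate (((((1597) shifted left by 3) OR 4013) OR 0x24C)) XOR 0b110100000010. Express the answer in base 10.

751

1597 = 011000111101
→ shifted left by 3 (mod 2^12) → 000111101000 = 488
4013 = 111110101101
→ OR → 111111101101 = 4077
0x24C = 001001001100
→ OR → 111111101101 = 4077
0b110100000010 = 110100000010
→ XOR → 001011101111 = 751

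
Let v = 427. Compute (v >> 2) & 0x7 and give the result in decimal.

v = 0110101011
Shift right by 2: 01101010
Mask low 3 bits: 010 = 2

2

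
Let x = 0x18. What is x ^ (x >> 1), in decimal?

x = 11000 = 24
x>>1 = 01100
XOR  = 10100 = 20
(x ^ (x >> 1) gives the standard binary-reflected Gray code of x.)

20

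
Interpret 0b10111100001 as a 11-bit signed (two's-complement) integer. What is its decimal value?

-543

pattern = 10111100001 (MSB is 1 ⇒ negative)
Invert: 01000011110, add 1 → 01000011111 = 543, so the value is -543.
(Equivalently: 1505 - 2^11 = 1505 - 2048 = -543.)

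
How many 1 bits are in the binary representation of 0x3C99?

0x3C99 = 11110010011001
Count the 1s: 1 + 1 + 1 + 1 + 1 + 1 + 1 + 1 = 8

8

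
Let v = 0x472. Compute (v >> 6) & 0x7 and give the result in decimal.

v = 10001110010
Shift right by 6: 10001
Mask low 3 bits: 001 = 1

1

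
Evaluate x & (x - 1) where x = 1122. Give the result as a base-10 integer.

1120

x = 10001100010 = 1122
x - 1 = 10001100001
AND   = 10001100000 = 1120
(x & (x - 1) clears the lowest set bit of x.)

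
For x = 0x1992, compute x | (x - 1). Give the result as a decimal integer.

6547

x = 1100110010010 = 6546
x - 1 = 1100110010001
OR    = 1100110010011 = 6547
(x | (x - 1) sets all bits below the lowest set bit.)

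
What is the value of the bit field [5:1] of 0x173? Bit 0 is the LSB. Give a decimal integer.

25

v = 00101110011
Shift right by 1: 0010111001
Mask low 5 bits: 11001 = 25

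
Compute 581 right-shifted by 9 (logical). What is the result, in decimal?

581 = 1001000101
shift right by 9 → 0000000001 = 1
(equivalently, floor(581 / 512))

1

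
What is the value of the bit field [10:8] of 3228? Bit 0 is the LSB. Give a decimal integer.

v = 00110010011100
Shift right by 8: 001100
Mask low 3 bits: 100 = 4

4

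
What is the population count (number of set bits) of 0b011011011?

6

n = 11011011
Count the 1s: 1 + 1 + 1 + 1 + 1 + 1 = 6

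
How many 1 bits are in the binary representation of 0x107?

0x107 = 100000111
Count the 1s: 1 + 1 + 1 + 1 = 4

4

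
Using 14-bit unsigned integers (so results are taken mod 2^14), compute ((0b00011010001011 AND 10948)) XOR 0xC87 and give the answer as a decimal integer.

3591

0b00011010001011 = 00011010001011
10948 = 10101011000100
→ AND → 00001010000000 = 640
0xC87 = 00110010000111
→ XOR → 00111000000111 = 3591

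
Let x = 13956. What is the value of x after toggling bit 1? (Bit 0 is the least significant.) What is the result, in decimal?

13958

x = 0011011010000100
bit 1 is currently 0; toggle it via x ^ (1 << 1) = x ^ 2
→ 0011011010000110 = 13958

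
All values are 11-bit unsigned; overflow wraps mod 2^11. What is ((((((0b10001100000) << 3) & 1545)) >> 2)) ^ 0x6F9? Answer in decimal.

0b10001100000 = 10001100000
→ << 3 (mod 2^11) → 01100000000 = 768
1545 = 11000001001
→ & → 01000000000 = 512
→ >> 2 → 00010000000 = 128
0x6F9 = 11011111001
→ ^ → 11001111001 = 1657

1657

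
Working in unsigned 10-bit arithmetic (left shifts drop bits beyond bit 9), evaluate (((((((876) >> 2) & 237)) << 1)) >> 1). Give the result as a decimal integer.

201

876 = 1101101100
→ >> 2 → 0011011011 = 219
237 = 0011101101
→ & → 0011001001 = 201
→ << 1 (mod 2^10) → 0110010010 = 402
→ >> 1 → 0011001001 = 201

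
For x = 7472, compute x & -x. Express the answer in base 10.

16

x = 1110100110000 = 7472
-x (two's complement) = …0001011010000
AND   = 0000000010000 = 16
(x & -x isolates the lowest set bit of x.)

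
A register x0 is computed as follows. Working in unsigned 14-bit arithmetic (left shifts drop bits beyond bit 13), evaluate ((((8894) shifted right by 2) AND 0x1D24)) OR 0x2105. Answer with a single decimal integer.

10533

8894 = 10001010111110
→ shifted right by 2 → 00100010101111 = 2223
0x1D24 = 01110100100100
→ AND → 00100000100100 = 2084
0x2105 = 10000100000101
→ OR → 10100100100101 = 10533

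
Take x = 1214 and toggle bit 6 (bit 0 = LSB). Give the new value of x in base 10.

1278

x = 0010010111110
bit 6 is currently 0; toggle it via x ^ (1 << 6) = x ^ 64
→ 0010011111110 = 1278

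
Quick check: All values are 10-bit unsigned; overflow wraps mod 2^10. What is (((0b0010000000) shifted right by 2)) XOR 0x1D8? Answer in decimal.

504

0b0010000000 = 0010000000
→ shifted right by 2 → 0000100000 = 32
0x1D8 = 0111011000
→ XOR → 0111111000 = 504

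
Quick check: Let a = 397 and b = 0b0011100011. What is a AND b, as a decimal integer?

129

397 = 110001101
b = 011100011
AND → 010000001 = 129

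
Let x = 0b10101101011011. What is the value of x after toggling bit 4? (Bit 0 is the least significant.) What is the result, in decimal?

11083

x = 10101101011011
bit 4 is currently 1; toggle it via x ^ (1 << 4) = x ^ 16
→ 10101101001011 = 11083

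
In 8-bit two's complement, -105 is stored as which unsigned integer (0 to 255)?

105 in 8 bits: 01101001
Invert: 10010110
Add 1:  10010111 = 151
(Check: 2^8 - 105 = 256 - 105 = 151.)

151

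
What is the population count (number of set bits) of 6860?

6860 = 1101011001100
Count the 1s: 1 + 1 + 1 + 1 + 1 + 1 + 1 = 7

7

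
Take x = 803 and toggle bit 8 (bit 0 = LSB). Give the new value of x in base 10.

x = 01100100011
bit 8 is currently 1; toggle it via x ^ (1 << 8) = x ^ 256
→ 01000100011 = 547

547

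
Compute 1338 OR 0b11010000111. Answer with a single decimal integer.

1338 = 10100111010
b = 11010000111
 OR → 11110111111 = 1983

1983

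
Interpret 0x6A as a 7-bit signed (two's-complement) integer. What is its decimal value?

pattern = 1101010 (MSB is 1 ⇒ negative)
Invert: 0010101, add 1 → 0010110 = 22, so the value is -22.
(Equivalently: 106 - 2^7 = 106 - 128 = -22.)

-22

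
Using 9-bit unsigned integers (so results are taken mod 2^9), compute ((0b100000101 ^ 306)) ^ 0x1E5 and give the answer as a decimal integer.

0b100000101 = 100000101
306 = 100110010
→ ^ → 000110111 = 55
0x1E5 = 111100101
→ ^ → 111010010 = 466

466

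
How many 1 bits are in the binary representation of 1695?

8

1695 = 11010011111
Count the 1s: 1 + 1 + 1 + 1 + 1 + 1 + 1 + 1 = 8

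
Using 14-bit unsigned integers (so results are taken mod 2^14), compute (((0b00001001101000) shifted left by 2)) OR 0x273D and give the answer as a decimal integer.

12221

0b00001001101000 = 00001001101000
→ shifted left by 2 (mod 2^14) → 00100110100000 = 2464
0x273D = 10011100111101
→ OR → 10111110111101 = 12221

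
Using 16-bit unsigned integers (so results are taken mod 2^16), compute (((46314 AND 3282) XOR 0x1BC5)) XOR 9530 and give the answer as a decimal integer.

46314 = 1011010011101010
3282 = 0000110011010010
→ AND → 0000010011000010 = 1218
0x1BC5 = 0001101111000101
→ XOR → 0001111100000111 = 7943
9530 = 0010010100111010
→ XOR → 0011101000111101 = 14909

14909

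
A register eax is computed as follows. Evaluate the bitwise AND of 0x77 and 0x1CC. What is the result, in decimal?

68

0x77 = 001110111
0x1CC = 111001100
AND → 001000100 = 68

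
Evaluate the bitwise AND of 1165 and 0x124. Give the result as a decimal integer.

1165 = 10010001101
0x124 = 00100100100
AND → 00000000100 = 4

4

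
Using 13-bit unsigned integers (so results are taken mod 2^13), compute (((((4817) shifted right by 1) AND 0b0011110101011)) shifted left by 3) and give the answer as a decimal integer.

2368

4817 = 1001011010001
→ shifted right by 1 → 0100101101000 = 2408
0b0011110101011 = 0011110101011
→ AND → 0000100101000 = 296
→ shifted left by 3 (mod 2^13) → 0100101000000 = 2368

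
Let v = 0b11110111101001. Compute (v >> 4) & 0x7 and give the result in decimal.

6

v = 11110111101001
Shift right by 4: 1111011110
Mask low 3 bits: 110 = 6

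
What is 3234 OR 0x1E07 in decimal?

7847

3234 = 0110010100010
0x1E07 = 1111000000111
 OR → 1111010100111 = 7847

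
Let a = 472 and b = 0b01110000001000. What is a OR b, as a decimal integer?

7640

472 = 0000111011000
b = 1110000001000
 OR → 1110111011000 = 7640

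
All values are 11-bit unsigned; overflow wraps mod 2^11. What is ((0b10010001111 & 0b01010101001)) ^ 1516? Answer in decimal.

1381

0b10010001111 = 10010001111
0b01010101001 = 01010101001
→ & → 00010001001 = 137
1516 = 10111101100
→ ^ → 10101100101 = 1381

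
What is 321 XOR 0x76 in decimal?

321 = 101000001
0x76 = 001110110
XOR → 100110111 = 311

311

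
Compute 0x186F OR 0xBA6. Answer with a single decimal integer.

7151

0x186F = 1100001101111
0xBA6 = 0101110100110
 OR → 1101111101111 = 7151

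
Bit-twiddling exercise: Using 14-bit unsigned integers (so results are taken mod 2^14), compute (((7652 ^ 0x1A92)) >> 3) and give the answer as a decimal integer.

7652 = 01110111100100
0x1A92 = 01101010010010
→ ^ → 00011101110110 = 1910
→ >> 3 → 00000011101110 = 238

238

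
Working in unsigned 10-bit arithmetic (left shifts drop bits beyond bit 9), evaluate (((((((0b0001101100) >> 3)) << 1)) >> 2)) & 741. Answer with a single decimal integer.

0b0001101100 = 0001101100
→ >> 3 → 0000001101 = 13
→ << 1 (mod 2^10) → 0000011010 = 26
→ >> 2 → 0000000110 = 6
741 = 1011100101
→ & → 0000000100 = 4

4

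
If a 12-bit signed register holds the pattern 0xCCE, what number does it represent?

-818

pattern = 110011001110 (MSB is 1 ⇒ negative)
Invert: 001100110001, add 1 → 001100110010 = 818, so the value is -818.
(Equivalently: 3278 - 2^12 = 3278 - 4096 = -818.)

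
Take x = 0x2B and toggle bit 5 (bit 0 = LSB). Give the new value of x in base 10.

x = 000101011
bit 5 is currently 1; toggle it via x ^ (1 << 5) = x ^ 32
→ 000001011 = 11

11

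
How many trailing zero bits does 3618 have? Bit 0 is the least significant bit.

1

3618 = 111000100010
Trailing zeros: 1, so the lowest set bit is bit 1 (value 2).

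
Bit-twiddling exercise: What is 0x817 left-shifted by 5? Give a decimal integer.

66272

0x817 = 00000100000010111
shift left by 5 → 10000001011100000 = 66272
(equivalently, 2071 × 2^5 = 2071 × 32)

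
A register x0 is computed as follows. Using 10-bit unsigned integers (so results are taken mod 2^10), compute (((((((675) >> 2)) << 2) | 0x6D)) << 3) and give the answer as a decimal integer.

872

675 = 1010100011
→ >> 2 → 0010101000 = 168
→ << 2 (mod 2^10) → 1010100000 = 672
0x6D = 0001101101
→ | → 1011101101 = 749
→ << 3 (mod 2^10) → 1101101000 = 872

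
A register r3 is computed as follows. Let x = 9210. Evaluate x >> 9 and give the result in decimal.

17

9210 = 10001111111010
shift right by 9 → 00000000010001 = 17
(equivalently, floor(9210 / 512))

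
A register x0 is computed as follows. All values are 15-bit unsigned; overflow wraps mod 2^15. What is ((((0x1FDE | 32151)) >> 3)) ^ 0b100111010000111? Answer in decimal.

16764

0x1FDE = 001111111011110
32151 = 111110110010111
→ | → 111111111011111 = 32735
→ >> 3 → 000111111111011 = 4091
0b100111010000111 = 100111010000111
→ ^ → 100000101111100 = 16764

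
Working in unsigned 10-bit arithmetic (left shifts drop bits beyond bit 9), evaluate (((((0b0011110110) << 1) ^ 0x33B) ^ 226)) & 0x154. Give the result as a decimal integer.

0b0011110110 = 0011110110
→ << 1 (mod 2^10) → 0111101100 = 492
0x33B = 1100111011
→ ^ → 1011010111 = 727
226 = 0011100010
→ ^ → 1000110101 = 565
0x154 = 0101010100
→ & → 0000010100 = 20

20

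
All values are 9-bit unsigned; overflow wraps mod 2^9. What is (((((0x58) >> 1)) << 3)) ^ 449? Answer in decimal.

161

0x58 = 001011000
→ >> 1 → 000101100 = 44
→ << 3 (mod 2^9) → 101100000 = 352
449 = 111000001
→ ^ → 010100001 = 161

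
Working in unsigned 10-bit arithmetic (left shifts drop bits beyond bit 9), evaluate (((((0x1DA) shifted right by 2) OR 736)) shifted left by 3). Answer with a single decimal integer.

0x1DA = 0111011010
→ shifted right by 2 → 0001110110 = 118
736 = 1011100000
→ OR → 1011110110 = 758
→ shifted left by 3 (mod 2^10) → 1110110000 = 944

944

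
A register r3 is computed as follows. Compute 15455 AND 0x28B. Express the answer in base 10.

11

15455 = 11110001011111
0x28B = 00001010001011
AND → 00000000001011 = 11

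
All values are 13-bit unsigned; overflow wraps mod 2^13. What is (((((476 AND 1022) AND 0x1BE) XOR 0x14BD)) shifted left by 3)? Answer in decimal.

476 = 0000111011100
1022 = 0001111111110
→ AND → 0000111011100 = 476
0x1BE = 0000110111110
→ AND → 0000110011100 = 412
0x14BD = 1010010111101
→ XOR → 1010100100001 = 5409
→ shifted left by 3 (mod 2^13) → 0100100001000 = 2312

2312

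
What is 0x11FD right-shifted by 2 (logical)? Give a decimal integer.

1151

0x11FD = 1000111111101
shift right by 2 → 0010001111111 = 1151
(equivalently, floor(4605 / 4))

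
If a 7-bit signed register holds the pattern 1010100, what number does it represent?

pattern = 1010100 (MSB is 1 ⇒ negative)
Invert: 0101011, add 1 → 0101100 = 44, so the value is -44.
(Equivalently: 84 - 2^7 = 84 - 128 = -44.)

-44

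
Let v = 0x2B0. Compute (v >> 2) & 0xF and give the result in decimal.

12

v = 1010110000
Shift right by 2: 10101100
Mask low 4 bits: 1100 = 12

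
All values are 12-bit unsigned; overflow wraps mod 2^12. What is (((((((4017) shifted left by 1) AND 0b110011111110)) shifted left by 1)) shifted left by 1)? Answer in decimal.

4017 = 111110110001
→ shifted left by 1 (mod 2^12) → 111101100010 = 3938
0b110011111110 = 110011111110
→ AND → 110001100010 = 3170
→ shifted left by 1 (mod 2^12) → 100011000100 = 2244
→ shifted left by 1 (mod 2^12) → 000110001000 = 392

392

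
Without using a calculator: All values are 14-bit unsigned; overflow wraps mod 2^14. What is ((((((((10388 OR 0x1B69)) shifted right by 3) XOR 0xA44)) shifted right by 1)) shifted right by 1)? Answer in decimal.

846

10388 = 10100010010100
0x1B69 = 01101101101001
→ OR → 11101111111101 = 15357
→ shifted right by 3 → 00011101111111 = 1919
0xA44 = 00101001000100
→ XOR → 00110100111011 = 3387
→ shifted right by 1 → 00011010011101 = 1693
→ shifted right by 1 → 00001101001110 = 846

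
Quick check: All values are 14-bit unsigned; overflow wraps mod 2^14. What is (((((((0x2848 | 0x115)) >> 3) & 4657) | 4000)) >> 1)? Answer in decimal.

0x2848 = 10100001001000
0x115 = 00000100010101
→ | → 10100101011101 = 10589
→ >> 3 → 00010100101011 = 1323
4657 = 01001000110001
→ & → 00000000100001 = 33
4000 = 00111110100000
→ | → 00111110100001 = 4001
→ >> 1 → 00011111010000 = 2000

2000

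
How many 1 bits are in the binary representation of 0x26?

3

0x26 = 100110
Count the 1s: 1 + 1 + 1 = 3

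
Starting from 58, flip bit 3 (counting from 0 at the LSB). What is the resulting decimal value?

50

x = 00111010
bit 3 is currently 1; toggle it via x ^ (1 << 3) = x ^ 8
→ 00110010 = 50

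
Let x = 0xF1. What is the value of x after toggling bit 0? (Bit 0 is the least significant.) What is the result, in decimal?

240

x = 011110001
bit 0 is currently 1; toggle it via x ^ (1 << 0) = x ^ 1
→ 011110000 = 240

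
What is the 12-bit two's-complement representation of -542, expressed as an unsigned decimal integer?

542 in 12 bits: 001000011110
Invert: 110111100001
Add 1:  110111100010 = 3554
(Check: 2^12 - 542 = 4096 - 542 = 3554.)

3554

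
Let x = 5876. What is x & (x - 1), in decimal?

5872

x = 1011011110100 = 5876
x - 1 = 1011011110011
AND   = 1011011110000 = 5872
(x & (x - 1) clears the lowest set bit of x.)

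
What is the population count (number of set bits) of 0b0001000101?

n = 1000101
Count the 1s: 1 + 1 + 1 = 3

3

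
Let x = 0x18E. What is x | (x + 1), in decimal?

x = 110001110 = 398
x + 1 = 110001111
OR    = 110001111 = 399
(x | (x + 1) sets the lowest cleared bit.)

399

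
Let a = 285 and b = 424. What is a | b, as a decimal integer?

285 = 100011101
424 = 110101000
 OR → 110111101 = 445

445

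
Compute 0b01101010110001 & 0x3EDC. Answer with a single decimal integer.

6800

a = 01101010110001
0x3EDC = 11111011011100
AND → 01101010010000 = 6800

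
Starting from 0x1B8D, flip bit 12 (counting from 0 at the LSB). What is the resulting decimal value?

2957

x = 1101110001101
bit 12 is currently 1; toggle it via x ^ (1 << 12) = x ^ 4096
→ 0101110001101 = 2957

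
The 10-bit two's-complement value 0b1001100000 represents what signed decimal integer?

-416

pattern = 1001100000 (MSB is 1 ⇒ negative)
Invert: 0110011111, add 1 → 0110100000 = 416, so the value is -416.
(Equivalently: 608 - 2^10 = 608 - 1024 = -416.)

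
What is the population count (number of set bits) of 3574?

9

3574 = 110111110110
Count the 1s: 1 + 1 + 1 + 1 + 1 + 1 + 1 + 1 + 1 = 9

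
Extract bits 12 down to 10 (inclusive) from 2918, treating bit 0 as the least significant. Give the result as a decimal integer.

2

v = 00101101100110
Shift right by 10: 0010
Mask low 3 bits: 010 = 2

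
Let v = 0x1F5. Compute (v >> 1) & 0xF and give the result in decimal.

10

v = 0111110101
Shift right by 1: 011111010
Mask low 4 bits: 1010 = 10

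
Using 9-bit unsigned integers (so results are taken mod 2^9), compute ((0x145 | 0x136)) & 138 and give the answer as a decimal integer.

2

0x145 = 101000101
0x136 = 100110110
→ | → 101110111 = 375
138 = 010001010
→ & → 000000010 = 2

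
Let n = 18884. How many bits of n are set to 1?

18884 = 100100111000100
Count the 1s: 1 + 1 + 1 + 1 + 1 + 1 = 6

6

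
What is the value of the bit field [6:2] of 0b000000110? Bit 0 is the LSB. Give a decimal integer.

v = 000000110
Shift right by 2: 0000001
Mask low 5 bits: 00001 = 1

1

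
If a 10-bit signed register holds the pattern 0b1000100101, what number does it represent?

-475

pattern = 1000100101 (MSB is 1 ⇒ negative)
Invert: 0111011010, add 1 → 0111011011 = 475, so the value is -475.
(Equivalently: 549 - 2^10 = 549 - 1024 = -475.)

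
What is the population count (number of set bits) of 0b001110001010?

5

n = 1110001010
Count the 1s: 1 + 1 + 1 + 1 + 1 = 5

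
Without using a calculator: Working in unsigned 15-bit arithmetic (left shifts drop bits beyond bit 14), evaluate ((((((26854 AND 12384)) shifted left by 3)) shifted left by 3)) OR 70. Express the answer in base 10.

26854 = 110100011100110
12384 = 011000001100000
→ AND → 010000001100000 = 8288
→ shifted left by 3 (mod 2^15) → 000001100000000 = 768
→ shifted left by 3 (mod 2^15) → 001100000000000 = 6144
70 = 000000001000110
→ OR → 001100001000110 = 6214

6214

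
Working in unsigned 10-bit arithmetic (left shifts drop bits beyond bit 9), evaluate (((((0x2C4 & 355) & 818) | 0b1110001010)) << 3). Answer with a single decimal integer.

0x2C4 = 1011000100
355 = 0101100011
→ & → 0001000000 = 64
818 = 1100110010
→ & → 0000000000 = 0
0b1110001010 = 1110001010
→ | → 1110001010 = 906
→ << 3 (mod 2^10) → 0001010000 = 80

80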